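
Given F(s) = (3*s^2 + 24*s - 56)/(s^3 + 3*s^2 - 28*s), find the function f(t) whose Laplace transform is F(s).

f(t) = 2*exp(4*t) + 2 - exp(-7*t)

Factor the denominator: s^3 + 3*s^2 - 28*s = s*(s - 4)*(s + 7).
Partial fraction decomposition gives [2/(s - 4)] + [2/s] + [-1/(s + 7)].
Invert each term: 2/(s - 4) ↔ 2e^(4t); 2/(s - 0) ↔ 2e^(0t); -1/(s + 7) ↔ -e^(-7t).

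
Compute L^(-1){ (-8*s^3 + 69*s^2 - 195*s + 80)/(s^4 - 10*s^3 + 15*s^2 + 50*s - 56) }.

-4*exp(7*t) + 2*exp(4*t) - exp(t) - 5*exp(-2*t)

Factor the denominator: s^4 - 10*s^3 + 15*s^2 + 50*s - 56 = (s - 7)*(s - 4)*(s - 1)*(s + 2).
Partial fraction decomposition gives [2/(s - 4)] + [-4/(s - 7)] + [-1/(s - 1)] + [-5/(s + 2)].
Invert each term: 2/(s - 4) ↔ 2e^(4t); -4/(s - 7) ↔ -4e^(7t); -1/(s - 1) ↔ -e^(t); -5/(s + 2) ↔ -5e^(-2t).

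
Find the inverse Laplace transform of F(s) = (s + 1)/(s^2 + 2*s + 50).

Rewrite the denominator: s^2 + 2*s + 50 = (s + 1)^2 + 49.
The form in (s + 1) signals a first-shifting-theorem factor e^(-t).
Since L{cos(7t)} = s/(s^2 + 49), the inverse is e^(-t)*cos(7*t).

exp(-t)*cos(7*t)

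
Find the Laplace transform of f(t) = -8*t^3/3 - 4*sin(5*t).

-20/(s^2 + 25) - 16/s^4

The transform is linear, so treat each term independently.
(-4)·[L{sin(5t)} = 5/(s^2 + 25)]; (-8/3)·[L{t^3} = 3!/s^4 = 6/s^4].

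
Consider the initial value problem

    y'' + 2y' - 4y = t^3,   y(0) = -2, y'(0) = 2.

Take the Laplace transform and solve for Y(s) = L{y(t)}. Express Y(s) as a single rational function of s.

Y(s) = (-2*s^5 - 2*s^4 + 6)/(s^6 + 2*s^5 - 4*s^4)

Laplace-transform each side.
The derivative rules (L{y''} = s^2 Y - s·y(0) - y'(0) and L{y'} = sY - y(0), with y(0) = -2, y'(0) = 2) turn the left side into (s^2 + 2*s - 4)Y - (-2*s - 2).
The right side is L{t^3} = 6/s^4.
So (s^2 + 2*s - 4)Y = 6/s^4 + (-2*s - 2).
Solve for Y(s) and write it as one ratio of polynomials.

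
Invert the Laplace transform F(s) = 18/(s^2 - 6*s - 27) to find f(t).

Rewrite the denominator: s^2 - 6*s - 27 = (s - 3)^2 - 36.
The form in (s - 3) signals a first-shifting-theorem factor e^(3t).
Since L{sinh(6t)} = 6/(s^2 - 36), the inverse is exp(3*t)*sinh(6*t), scaled by 3.

f(t) = 3*exp(3*t)*sinh(6*t)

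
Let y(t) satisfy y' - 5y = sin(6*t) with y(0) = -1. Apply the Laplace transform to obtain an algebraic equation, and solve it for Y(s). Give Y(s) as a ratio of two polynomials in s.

Transform both sides with L{·}.
With L{y'} = sY - y(0) = sY - (-1): the LHS transforms to (s - 5)Y - (-1).
The right side is L{sin(6*t)} = 6/(s^2 + 36).
So (s - 5)Y = 6/(s^2 + 36) + (-1).
Solve for Y(s) and write it as one ratio of polynomials.

Y(s) = (-s^2 - 30)/(s^3 - 5*s^2 + 36*s - 180)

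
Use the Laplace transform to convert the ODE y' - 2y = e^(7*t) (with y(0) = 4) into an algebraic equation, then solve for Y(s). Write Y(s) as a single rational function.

Take the Laplace transform of both sides.
With L{y'} = sY - y(0) = sY - 4: the LHS transforms to (s - 2)Y - (4).
The right side is L{e^(7*t)} = 1/(s - 7).
So (s - 2)Y = 1/(s - 7) + (4).
Solve for Y(s) and write it as one ratio of polynomials.

Y(s) = (4*s - 27)/(s^2 - 9*s + 14)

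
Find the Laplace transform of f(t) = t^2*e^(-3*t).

2/(s + 3)^3

L{e^(-3t)} = 1/(s + 3).
Then apply L{t^2·g(t)} = (-1)^2 d^2/ds^2[G(s)] with G(s) = 1/(s + 3):
differentiating 2 times and applying the sign gives 2/(s + 3)^3.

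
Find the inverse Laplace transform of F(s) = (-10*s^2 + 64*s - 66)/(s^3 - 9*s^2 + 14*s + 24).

Factor the denominator: s^3 - 9*s^2 + 14*s + 24 = (s - 6)*(s - 4)*(s + 1).
Partial fraction decomposition gives [-4/(s + 1)] + [-3/(s - 6)] + [-3/(s - 4)].
Invert each term: -4/(s + 1) ↔ -4e^(-t); -3/(s - 6) ↔ -3e^(6t); -3/(s - 4) ↔ -3e^(4t).

-3*exp(6*t) - 3*exp(4*t) - 4*exp(-t)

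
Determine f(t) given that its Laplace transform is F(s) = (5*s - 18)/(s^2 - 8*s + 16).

f(t) = 2*t*exp(4*t) + 5*exp(4*t)

Factor the denominator: s^2 - 8*s + 16 = (s - 4)^2.
Partial fraction decomposition gives [5/(s - 4)] + [2/(s - 4)^2].
Invert each term: 5/(s - 4) ↔ 5e^(4t); 2/(s - 4)^2 ↔ 2t·e^(4t).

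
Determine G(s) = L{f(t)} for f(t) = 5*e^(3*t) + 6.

G(s) = 5/(s - 3) + 6/s

The transform is linear, so treat each term independently.
L{6} = 6/s; (5)·[L{e^(3t)} = 1/(s - 3)].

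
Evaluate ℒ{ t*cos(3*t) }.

(s - 3)*(s + 3)/(s^2 + 9)^2

L{cos(3t)} = s/(s^2 + 9).
Then apply L{t·g(t)} = -d/ds[H(s)] with H(s) = s/(s^2 + 9):
differentiating 1 time and applying the sign gives (s - 3)*(s + 3)/(s^2 + 9)^2.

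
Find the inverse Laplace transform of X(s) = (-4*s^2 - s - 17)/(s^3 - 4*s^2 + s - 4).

Factor the denominator: s^3 - 4*s^2 + s - 4 = (s - 4)*(s^2 + 1).
Partial fraction decomposition gives [-5/(s - 4)] + [s/(s^2 + 1)] + [3/(s^2 + 1)].
Invert each term: -5/(s - 4) ↔ -5e^(4t); 1·s/(s^2 + 1) ↔ cos(t); 3·1/(s^2 + 1) ↔ 3sin(t).

-5*exp(4*t) + 3*sin(t) + cos(t)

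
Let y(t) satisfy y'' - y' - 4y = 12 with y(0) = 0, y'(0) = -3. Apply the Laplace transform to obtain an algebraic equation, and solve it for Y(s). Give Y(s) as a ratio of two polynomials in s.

Take the Laplace transform of both sides.
The derivative rules (L{y''} = s^2 Y - s·y(0) - y'(0) and L{y'} = sY - y(0), with y(0) = 0, y'(0) = -3) turn the left side into (s^2 - s - 4)Y - (-3).
The right side is L{12} = 12/s.
So (s^2 - s - 4)Y = 12/s + (-3).
Isolate Y and clear denominators.

Y(s) = (-3*s + 12)/(s^3 - s^2 - 4*s)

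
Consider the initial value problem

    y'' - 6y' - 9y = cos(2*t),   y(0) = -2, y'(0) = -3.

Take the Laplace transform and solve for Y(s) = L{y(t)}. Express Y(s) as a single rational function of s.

Y(s) = (-2*s^3 + 9*s^2 - 7*s + 36)/(s^4 - 6*s^3 - 5*s^2 - 24*s - 36)

Transform both sides with L{·}.
With L{y''} = s^2 Y - s·y(0) - y'(0) and L{y'} = sY - y(0), with y(0) = -2, y'(0) = -3: the LHS transforms to (s^2 - 6*s - 9)Y - (-2*s + 9).
The right side is L{cos(2*t)} = s/(s^2 + 4).
So (s^2 - 6*s - 9)Y = s/(s^2 + 4) + (-2*s + 9).
Divide through and combine into a single rational function.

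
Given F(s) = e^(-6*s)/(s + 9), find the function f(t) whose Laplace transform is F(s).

The factor e^(-6s) signals a time shift by c = 6 (second shifting theorem).
L{e^(-9t)} = 1/(s + 9), so L^-1{1/(s + 9)} = e^(-9*t).
Hence the inverse is u(t - 6) times that function evaluated at t - 6.

f(t) = Heaviside(t - 6)*(exp(-9*t + 54))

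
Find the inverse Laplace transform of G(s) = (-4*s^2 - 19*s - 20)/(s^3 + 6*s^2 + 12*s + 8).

t^2*exp(-2*t) - 3*t*exp(-2*t) - 4*exp(-2*t)

Factor the denominator: s^3 + 6*s^2 + 12*s + 8 = (s + 2)^3.
Partial fraction decomposition gives [-4/(s + 2)] + [-3/(s + 2)^2] + [2/(s + 2)^3].
Invert each term: -4/(s + 2) ↔ -4e^(-2t); -3/(s + 2)^2 ↔ -3t·e^(-2t); 2/(s + 2)^3 ↔ (1)t^2·e^(-2t).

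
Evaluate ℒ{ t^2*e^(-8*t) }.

2/(s + 8)^3

L{e^(-8t)} = 1/(s + 8).
Then apply L{t^2·g(t)} = (-1)^2 d^2/ds^2[G(s)] with G(s) = 1/(s + 8):
differentiating 2 times and applying the sign gives 2/(s + 8)^3.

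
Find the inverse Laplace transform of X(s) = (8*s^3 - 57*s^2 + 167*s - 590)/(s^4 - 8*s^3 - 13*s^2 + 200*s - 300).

2*exp(6*t) + 6*exp(5*t) - 5*exp(2*t) + 5*exp(-5*t)

Factor the denominator: s^4 - 8*s^3 - 13*s^2 + 200*s - 300 = (s - 6)*(s - 5)*(s - 2)*(s + 5).
Partial fraction decomposition gives [-5/(s - 2)] + [6/(s - 5)] + [5/(s + 5)] + [2/(s - 6)].
Invert each term: -5/(s - 2) ↔ -5e^(2t); 6/(s - 5) ↔ 6e^(5t); 5/(s + 5) ↔ 5e^(-5t); 2/(s - 6) ↔ 2e^(6t).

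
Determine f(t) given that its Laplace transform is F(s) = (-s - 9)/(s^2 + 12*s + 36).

Factor the denominator: s^2 + 12*s + 36 = (s + 6)^2.
Partial fraction decomposition gives [-1/(s + 6)] + [-3/(s + 6)^2].
Invert each term: -1/(s + 6) ↔ -e^(-6t); -3/(s + 6)^2 ↔ -3t·e^(-6t).

f(t) = -3*t*exp(-6*t) - exp(-6*t)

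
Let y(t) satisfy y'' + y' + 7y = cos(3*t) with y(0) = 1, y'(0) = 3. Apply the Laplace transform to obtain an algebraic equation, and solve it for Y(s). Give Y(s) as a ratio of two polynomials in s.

Take the Laplace transform of both sides.
With L{y''} = s^2 Y - s·y(0) - y'(0) and L{y'} = sY - y(0), with y(0) = 1, y'(0) = 3: the LHS transforms to (s^2 + s + 7)Y - (s + 4).
The right side is L{cos(3*t)} = s/(s^2 + 9).
So (s^2 + s + 7)Y = s/(s^2 + 9) + (s + 4).
Solve for Y(s) and write it as one ratio of polynomials.

Y(s) = (s^3 + 4*s^2 + 10*s + 36)/(s^4 + s^3 + 16*s^2 + 9*s + 63)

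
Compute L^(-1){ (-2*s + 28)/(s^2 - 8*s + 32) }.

5*exp(4*t)*sin(4*t) - 2*exp(4*t)*cos(4*t)

Complete the square in the denominator: s^2 - 8*s + 32 = (s - 4)^2 + 4^2.
Split the numerator to match: -2*s + 28 = -2·(s - 4) + 5·4.
Invert each term: -2·(s - 4)/((s - 4)^2 + 16) ↔ -2e^(4t)cos(4t); 5·4/((s - 4)^2 + 16) ↔ 5e^(4t)sin(4t).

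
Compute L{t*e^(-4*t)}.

(s + 4)^(-2)

L{e^(-4t)} = 1/(s + 4).
Then apply L{t·g(t)} = -d/ds[G(s)] with G(s) = 1/(s + 4):
differentiating 1 time and applying the sign gives (s + 4)^(-2).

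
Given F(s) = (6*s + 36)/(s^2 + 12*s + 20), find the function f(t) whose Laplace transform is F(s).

f(t) = 6*exp(-6*t)*cosh(4*t)

Rewrite the denominator: s^2 + 12*s + 20 = (s + 6)^2 - 16.
The form in (s + 6) signals a first-shifting-theorem factor e^(-6t).
Since L{cosh(4t)} = s/(s^2 - 16), the inverse is exp(-6*t)*cosh(4*t), scaled by 6.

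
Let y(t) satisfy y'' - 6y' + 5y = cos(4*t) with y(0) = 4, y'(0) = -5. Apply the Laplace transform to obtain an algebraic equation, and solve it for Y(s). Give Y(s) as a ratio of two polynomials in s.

Y(s) = (4*s^3 - 29*s^2 + 65*s - 464)/(s^4 - 6*s^3 + 21*s^2 - 96*s + 80)

Transform both sides with L{·}.
The derivative rules (L{y''} = s^2 Y - s·y(0) - y'(0) and L{y'} = sY - y(0), with y(0) = 4, y'(0) = -5) turn the left side into (s^2 - 6*s + 5)Y - (4*s - 29).
The right side is L{cos(4*t)} = s/(s^2 + 16).
So (s^2 - 6*s + 5)Y = s/(s^2 + 16) + (4*s - 29).
Divide through and combine into a single rational function.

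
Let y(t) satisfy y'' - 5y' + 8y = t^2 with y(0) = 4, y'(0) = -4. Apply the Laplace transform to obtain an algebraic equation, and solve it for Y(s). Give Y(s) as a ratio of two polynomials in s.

Y(s) = (4*s^4 - 24*s^3 + 2)/(s^5 - 5*s^4 + 8*s^3)

Transform both sides with L{·}.
The derivative rules (L{y''} = s^2 Y - s·y(0) - y'(0) and L{y'} = sY - y(0), with y(0) = 4, y'(0) = -4) turn the left side into (s^2 - 5*s + 8)Y - (4*s - 24).
The right side is L{t^2} = 2/s^3.
So (s^2 - 5*s + 8)Y = 2/s^3 + (4*s - 24).
Isolate Y and clear denominators.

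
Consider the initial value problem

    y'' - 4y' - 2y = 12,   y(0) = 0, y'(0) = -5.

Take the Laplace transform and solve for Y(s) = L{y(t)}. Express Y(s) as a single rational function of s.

Y(s) = (-5*s + 12)/(s^3 - 4*s^2 - 2*s)

Take the Laplace transform of both sides.
With L{y''} = s^2 Y - s·y(0) - y'(0) and L{y'} = sY - y(0), with y(0) = 0, y'(0) = -5: the LHS transforms to (s^2 - 4*s - 2)Y - (-5).
The right side is L{12} = 12/s.
So (s^2 - 4*s - 2)Y = 12/s + (-5).
Solve for Y(s) and write it as one ratio of polynomials.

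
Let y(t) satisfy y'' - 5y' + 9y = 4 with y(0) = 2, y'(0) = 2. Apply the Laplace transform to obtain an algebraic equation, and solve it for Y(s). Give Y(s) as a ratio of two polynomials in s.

Y(s) = (2*s^2 - 8*s + 4)/(s^3 - 5*s^2 + 9*s)

Laplace-transform each side.
The derivative rules (L{y''} = s^2 Y - s·y(0) - y'(0) and L{y'} = sY - y(0), with y(0) = 2, y'(0) = 2) turn the left side into (s^2 - 5*s + 9)Y - (2*s - 8).
The right side is L{4} = 4/s.
So (s^2 - 5*s + 9)Y = 4/s + (2*s - 8).
Isolate Y and clear denominators.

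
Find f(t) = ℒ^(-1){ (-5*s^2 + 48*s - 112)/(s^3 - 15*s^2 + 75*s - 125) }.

f(t) = 3*t^2*exp(5*t)/2 - 2*t*exp(5*t) - 5*exp(5*t)

Factor the denominator: s^3 - 15*s^2 + 75*s - 125 = (s - 5)^3.
Partial fraction decomposition gives [-5/(s - 5)] + [-2/(s - 5)^2] + [3/(s - 5)^3].
Invert each term: -5/(s - 5) ↔ -5e^(5t); -2/(s - 5)^2 ↔ -2t·e^(5t); 3/(s - 5)^3 ↔ (3/2)t^2·e^(5t).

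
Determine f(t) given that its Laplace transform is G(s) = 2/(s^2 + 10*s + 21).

Rewrite the denominator: s^2 + 10*s + 21 = (s + 5)^2 - 4.
The form in (s + 5) signals a first-shifting-theorem factor e^(-5t).
Since L{sinh(2t)} = 2/(s^2 - 4), the inverse is exp(-5*t)*sinh(2*t).

f(t) = exp(-5*t)*sinh(2*t)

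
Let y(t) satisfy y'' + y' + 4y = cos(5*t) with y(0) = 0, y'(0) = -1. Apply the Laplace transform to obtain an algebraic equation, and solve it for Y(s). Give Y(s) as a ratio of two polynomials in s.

Laplace-transform each side.
The derivative rules (L{y''} = s^2 Y - s·y(0) - y'(0) and L{y'} = sY - y(0), with y(0) = 0, y'(0) = -1) turn the left side into (s^2 + s + 4)Y - (-1).
The right side is L{cos(5*t)} = s/(s^2 + 25).
So (s^2 + s + 4)Y = s/(s^2 + 25) + (-1).
Solve for Y(s) and write it as one ratio of polynomials.

Y(s) = (-s^2 + s - 25)/(s^4 + s^3 + 29*s^2 + 25*s + 100)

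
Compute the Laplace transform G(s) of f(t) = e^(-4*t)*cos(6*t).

G(s) = (s + 4)/((s + 4)^2 + 36)

L{cos(6t)} = s/(s^2 + 36).
By the first shifting theorem, multiplying by e^(-4t) replaces s with s + 4.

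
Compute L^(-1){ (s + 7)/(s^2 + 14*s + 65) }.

exp(-7*t)*cos(4*t)

Rewrite the denominator: s^2 + 14*s + 65 = (s + 7)^2 + 16.
The form in (s + 7) signals a first-shifting-theorem factor e^(-7t).
Since L{cos(4t)} = s/(s^2 + 16), the inverse is exp(-7*t)*cos(4*t).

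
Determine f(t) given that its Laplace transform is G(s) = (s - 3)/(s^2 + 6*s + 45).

Complete the square in the denominator: s^2 + 6*s + 45 = (s + 3)^2 + 6^2.
Split the numerator to match: s - 3 = 1·(s + 3) - 1·6.
Invert each term: 1·(s + 3)/((s + 3)^2 + 36) ↔ e^(-3t)cos(6t); -1·6/((s + 3)^2 + 36) ↔ -e^(-3t)sin(6t).

f(t) = -exp(-3*t)*sin(6*t) + exp(-3*t)*cos(6*t)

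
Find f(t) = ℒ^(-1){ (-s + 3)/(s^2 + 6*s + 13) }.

Complete the square in the denominator: s^2 + 6*s + 13 = (s + 3)^2 + 2^2.
Split the numerator to match: -s + 3 = -1·(s + 3) + 3·2.
Invert each term: -1·(s + 3)/((s + 3)^2 + 4) ↔ -e^(-3t)cos(2t); 3·2/((s + 3)^2 + 4) ↔ 3e^(-3t)sin(2t).

f(t) = 3*exp(-3*t)*sin(2*t) - exp(-3*t)*cos(2*t)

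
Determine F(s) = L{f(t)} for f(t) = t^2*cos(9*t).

L{cos(9t)} = s/(s^2 + 81).
Then apply L{t^2·g(t)} = (-1)^2 d^2/ds^2[G(s)] with G(s) = s/(s^2 + 81):
differentiating 2 times and applying the sign gives 2*s*(s^2 - 243)/(s^2 + 81)^3.

F(s) = 2*s*(s^2 - 243)/(s^2 + 81)^3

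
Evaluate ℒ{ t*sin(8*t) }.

L{sin(8t)} = 8/(s^2 + 64).
Then apply L{t·g(t)} = -d/ds[G(s)] with G(s) = 8/(s^2 + 64):
differentiating 1 time and applying the sign gives 16*s/(s^2 + 64)^2.

16*s/(s^2 + 64)^2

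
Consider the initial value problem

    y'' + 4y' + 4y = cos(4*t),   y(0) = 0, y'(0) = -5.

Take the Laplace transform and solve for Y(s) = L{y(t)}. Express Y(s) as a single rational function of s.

Y(s) = (-5*s^2 + s - 80)/(s^4 + 4*s^3 + 20*s^2 + 64*s + 64)

Transform both sides with L{·}.
The derivative rules (L{y''} = s^2 Y - s·y(0) - y'(0) and L{y'} = sY - y(0), with y(0) = 0, y'(0) = -5) turn the left side into (s^2 + 4*s + 4)Y - (-5).
The right side is L{cos(4*t)} = s/(s^2 + 16).
So (s^2 + 4*s + 4)Y = s/(s^2 + 16) + (-5).
Divide through and combine into a single rational function.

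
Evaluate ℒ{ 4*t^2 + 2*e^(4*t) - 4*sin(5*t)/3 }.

The transform is linear, so treat each term independently.
(2)·[L{e^(4t)} = 1/(s - 4)]; (4)·[L{t^2} = 2!/s^3 = 2/s^3]; (-4/3)·[L{sin(5t)} = 5/(s^2 + 25)].

-20/(3*(s^2 + 25)) + 2/(s - 4) + 8/s^3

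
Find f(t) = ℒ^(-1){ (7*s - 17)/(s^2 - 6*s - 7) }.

Factor the denominator: s^2 - 6*s - 7 = (s - 7)*(s + 1).
Partial fraction decomposition gives [3/(s + 1)] + [4/(s - 7)].
Invert each term: 3/(s + 1) ↔ 3e^(-t); 4/(s - 7) ↔ 4e^(7t).

f(t) = 4*exp(7*t) + 3*exp(-t)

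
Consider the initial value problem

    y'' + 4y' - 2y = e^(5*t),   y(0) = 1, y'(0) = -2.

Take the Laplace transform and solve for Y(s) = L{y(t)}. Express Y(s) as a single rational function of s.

Y(s) = (s^2 - 3*s - 9)/(s^3 - s^2 - 22*s + 10)

Take the Laplace transform of both sides.
The derivative rules (L{y''} = s^2 Y - s·y(0) - y'(0) and L{y'} = sY - y(0), with y(0) = 1, y'(0) = -2) turn the left side into (s^2 + 4*s - 2)Y - (s + 2).
The right side is L{e^(5*t)} = 1/(s - 5).
So (s^2 + 4*s - 2)Y = 1/(s - 5) + (s + 2).
Isolate Y and clear denominators.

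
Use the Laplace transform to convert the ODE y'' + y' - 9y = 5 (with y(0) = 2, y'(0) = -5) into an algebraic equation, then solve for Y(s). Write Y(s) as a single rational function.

Y(s) = (2*s^2 - 3*s + 5)/(s^3 + s^2 - 9*s)

Take the Laplace transform of both sides.
With L{y''} = s^2 Y - s·y(0) - y'(0) and L{y'} = sY - y(0), with y(0) = 2, y'(0) = -5: the LHS transforms to (s^2 + s - 9)Y - (2*s - 3).
The right side is L{5} = 5/s.
So (s^2 + s - 9)Y = 5/s + (2*s - 3).
Divide through and combine into a single rational function.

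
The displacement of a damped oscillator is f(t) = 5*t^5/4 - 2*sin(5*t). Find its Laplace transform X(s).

X(s) = -10/(s^2 + 25) + 150/s^6

Apply the Laplace transform termwise.
(-2)·[L{sin(5t)} = 5/(s^2 + 25)]; (5/4)·[L{t^5} = 5!/s^6 = 120/s^6].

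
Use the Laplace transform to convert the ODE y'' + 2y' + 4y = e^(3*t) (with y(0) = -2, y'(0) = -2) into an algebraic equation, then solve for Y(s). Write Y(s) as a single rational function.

Y(s) = (-2*s^2 + 19)/(s^3 - s^2 - 2*s - 12)

Take the Laplace transform of both sides.
The derivative rules (L{y''} = s^2 Y - s·y(0) - y'(0) and L{y'} = sY - y(0), with y(0) = -2, y'(0) = -2) turn the left side into (s^2 + 2*s + 4)Y - (-2*s - 6).
The right side is L{e^(3*t)} = 1/(s - 3).
So (s^2 + 2*s + 4)Y = 1/(s - 3) + (-2*s - 6).
Solve for Y(s) and write it as one ratio of polynomials.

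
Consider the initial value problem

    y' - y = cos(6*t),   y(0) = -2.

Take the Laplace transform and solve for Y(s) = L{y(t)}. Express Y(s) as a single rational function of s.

Y(s) = (-2*s^2 + s - 72)/(s^3 - s^2 + 36*s - 36)

Laplace-transform each side.
The derivative rules (L{y'} = sY - y(0) = sY - (-2)) turn the left side into (s - 1)Y - (-2).
The right side is L{cos(6*t)} = s/(s^2 + 36).
So (s - 1)Y = s/(s^2 + 36) + (-2).
Isolate Y and clear denominators.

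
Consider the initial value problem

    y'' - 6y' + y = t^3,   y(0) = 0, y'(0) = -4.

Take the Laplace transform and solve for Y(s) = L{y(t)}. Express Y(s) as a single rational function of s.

Y(s) = (-4*s^4 + 6)/(s^6 - 6*s^5 + s^4)

Laplace-transform each side.
With L{y''} = s^2 Y - s·y(0) - y'(0) and L{y'} = sY - y(0), with y(0) = 0, y'(0) = -4: the LHS transforms to (s^2 - 6*s + 1)Y - (-4).
The right side is L{t^3} = 6/s^4.
So (s^2 - 6*s + 1)Y = 6/s^4 + (-4).
Divide through and combine into a single rational function.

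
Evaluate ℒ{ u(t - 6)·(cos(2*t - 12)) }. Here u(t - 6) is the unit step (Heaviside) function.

s*exp(-6*s)/(s^2 + 4)

By the second shifting theorem, L{u(t - c)·g(t - c)} = e^(-cs)·G(s) with c = 6 and G(s) = L{g(t)}.
L{cos(2t)} = s/(s^2 + 4).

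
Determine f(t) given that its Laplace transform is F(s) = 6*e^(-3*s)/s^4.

The factor e^(-3s) signals a time shift by c = 3 (second shifting theorem).
L{t^3} = 3!/s^4 = 6/s^4, so L^-1{6/s^4} = t^3.
Hence the inverse is u(t - 3) times that function evaluated at t - 3.

f(t) = Heaviside(t - 3)*((t - 3)^3)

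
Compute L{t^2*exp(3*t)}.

2/(s - 3)^3

L{e^(3t)} = 1/(s - 3).
Then apply L{t^2·g(t)} = (-1)^2 d^2/ds^2[G(s)] with G(s) = 1/(s - 3):
differentiating 2 times and applying the sign gives 2/(s - 3)^3.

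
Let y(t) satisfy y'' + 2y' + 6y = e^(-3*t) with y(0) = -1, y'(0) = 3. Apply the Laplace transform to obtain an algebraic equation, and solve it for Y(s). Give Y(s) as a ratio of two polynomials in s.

Y(s) = (-s^2 - 2*s + 4)/(s^3 + 5*s^2 + 12*s + 18)

Apply the Laplace transform to the equation.
Using L{y''} = s^2 Y - s·y(0) - y'(0) and L{y'} = sY - y(0), with y(0) = -1, y'(0) = 3, the left side becomes (s^2 + 2*s + 6)Y - (-s + 1).
The right side is L{e^(-3*t)} = 1/(s + 3).
So (s^2 + 2*s + 6)Y = 1/(s + 3) + (-s + 1).
Solve for Y(s) and write it as one ratio of polynomials.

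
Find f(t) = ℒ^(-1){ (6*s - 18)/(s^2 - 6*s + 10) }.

Rewrite the denominator: s^2 - 6*s + 10 = (s - 3)^2 + 1.
The form in (s - 3) signals a first-shifting-theorem factor e^(3t).
Since L{cos(t)} = s/(s^2 + 1), the inverse is exp(3*t)*cos(t), scaled by 6.

f(t) = 6*exp(3*t)*cos(t)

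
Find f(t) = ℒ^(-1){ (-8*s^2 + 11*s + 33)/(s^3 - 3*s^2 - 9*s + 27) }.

Factor the denominator: s^3 - 3*s^2 - 9*s + 27 = (s - 3)^2*(s + 3).
Partial fraction decomposition gives [-6/(s - 3)] + [-1/(s - 3)^2] + [-2/(s + 3)].
Invert each term: -6/(s - 3) ↔ -6e^(3t); -1/(s - 3)^2 ↔ -t·e^(3t); -2/(s + 3) ↔ -2e^(-3t).

f(t) = -t*exp(3*t) - 6*exp(3*t) - 2*exp(-3*t)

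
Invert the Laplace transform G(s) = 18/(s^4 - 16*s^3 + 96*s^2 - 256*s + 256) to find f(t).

f(t) = 3*t^3*exp(4*t)

Rewrite the denominator: s^4 - 16*s^3 + 96*s^2 - 256*s + 256 = (s - 4)^4.
The form in (s - 4) signals a first-shifting-theorem factor e^(4t).
Since L{t^3} = 3!/s^4 = 6/s^4, the inverse is t^3*e^(4*t), scaled by 3.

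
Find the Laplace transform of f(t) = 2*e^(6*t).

2/(s - 6)

L{2} = 2/s.
By the first shifting theorem, multiplying by e^(6t) replaces s with s - 6.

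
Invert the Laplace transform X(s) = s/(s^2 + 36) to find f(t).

Since L{cos(6t)} = s/(s^2 + 36), the inverse is cos(6*t).

f(t) = cos(6*t)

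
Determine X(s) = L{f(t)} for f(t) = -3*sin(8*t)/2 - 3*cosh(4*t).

X(s) = -3*s/(s^2 - 16) - 12/(s^2 + 64)

By linearity of the Laplace transform, transform each term separately.
(-3)·[L{cosh(4t)} = s/(s^2 - 16)]; (-3/2)·[L{sin(8t)} = 8/(s^2 + 64)].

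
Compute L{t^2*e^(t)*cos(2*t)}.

2*(s - 1)*(s^2 - 2*s - 11)/(s^2 - 2*s + 5)^3

L{cos(2t)} = s/(s^2 + 4).
Multiplying by e^(t) shifts s → s - 1, so L{e^(t)*cos(2*t)} = (s - 1)/((s - 1)^2 + 4).
Then apply L{t^2·g(t)} = (-1)^2 d^2/ds^2[G(s)] with G(s) = (s - 1)/((s - 1)^2 + 4):
differentiating 2 times and applying the sign gives 2*(s - 1)*(s^2 - 2*s - 11)/(s^2 - 2*s + 5)^3.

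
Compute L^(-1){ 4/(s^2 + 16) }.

sin(4*t)

Since L{sin(4t)} = 4/(s^2 + 16), the inverse is sin(4*t).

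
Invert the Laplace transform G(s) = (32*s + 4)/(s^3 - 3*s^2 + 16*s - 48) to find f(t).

f(t) = 4*exp(3*t) + 5*sin(4*t) - 4*cos(4*t)

Factor the denominator: s^3 - 3*s^2 + 16*s - 48 = (s - 3)*(s^2 + 16).
Partial fraction decomposition gives [4/(s - 3)] + [-4*s/(s^2 + 16)] + [20/(s^2 + 16)].
Invert each term: 4/(s - 3) ↔ 4e^(3t); -4·s/(s^2 + 16) ↔ -4cos(4t); 5·4/(s^2 + 16) ↔ 5sin(4t).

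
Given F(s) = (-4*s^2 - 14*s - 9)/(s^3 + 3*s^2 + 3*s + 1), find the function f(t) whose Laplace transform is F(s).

f(t) = t^2*exp(-t)/2 - 6*t*exp(-t) - 4*exp(-t)

Factor the denominator: s^3 + 3*s^2 + 3*s + 1 = (s + 1)^3.
Partial fraction decomposition gives [-4/(s + 1)] + [-6/(s + 1)^2] + [(s + 1)^(-3)].
Invert each term: -4/(s + 1) ↔ -4e^(-t); -6/(s + 1)^2 ↔ -6t·e^(-t); 1/(s + 1)^3 ↔ (1/2)t^2·e^(-t).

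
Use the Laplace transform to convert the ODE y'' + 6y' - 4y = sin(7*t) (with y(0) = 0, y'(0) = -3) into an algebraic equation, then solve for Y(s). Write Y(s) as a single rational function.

Y(s) = (-3*s^2 - 140)/(s^4 + 6*s^3 + 45*s^2 + 294*s - 196)

Take the Laplace transform of both sides.
The derivative rules (L{y''} = s^2 Y - s·y(0) - y'(0) and L{y'} = sY - y(0), with y(0) = 0, y'(0) = -3) turn the left side into (s^2 + 6*s - 4)Y - (-3).
The right side is L{sin(7*t)} = 7/(s^2 + 49).
So (s^2 + 6*s - 4)Y = 7/(s^2 + 49) + (-3).
Isolate Y and clear denominators.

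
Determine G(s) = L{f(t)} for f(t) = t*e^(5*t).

L{e^(5t)} = 1/(s - 5).
Then apply L{t·g(t)} = -d/ds[H(s)] with H(s) = 1/(s - 5):
differentiating 1 time and applying the sign gives (s - 5)^(-2).

G(s) = (s - 5)^(-2)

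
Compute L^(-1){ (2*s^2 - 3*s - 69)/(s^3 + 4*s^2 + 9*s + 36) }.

-5*sin(3*t) + 3*cos(3*t) - exp(-4*t)

Factor the denominator: s^3 + 4*s^2 + 9*s + 36 = (s + 4)*(s^2 + 9).
Partial fraction decomposition gives [-1/(s + 4)] + [3*s/(s^2 + 9)] + [-15/(s^2 + 9)].
Invert each term: -1/(s + 4) ↔ -e^(-4t); 3·s/(s^2 + 9) ↔ 3cos(3t); -5·3/(s^2 + 9) ↔ -5sin(3t).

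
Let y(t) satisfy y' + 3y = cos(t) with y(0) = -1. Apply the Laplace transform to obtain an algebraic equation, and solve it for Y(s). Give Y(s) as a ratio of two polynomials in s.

Y(s) = (-s^2 + s - 1)/(s^3 + 3*s^2 + s + 3)

Transform both sides with L{·}.
With L{y'} = sY - y(0) = sY - (-1): the LHS transforms to (s + 3)Y - (-1).
The right side is L{cos(t)} = s/(s^2 + 1).
So (s + 3)Y = s/(s^2 + 1) + (-1).
Isolate Y and clear denominators.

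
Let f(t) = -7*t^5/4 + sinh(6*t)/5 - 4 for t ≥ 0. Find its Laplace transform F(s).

By linearity of the Laplace transform, transform each term separately.
L{-4} = -4/s; (1/5)·[L{sinh(6t)} = 6/(s^2 - 36)]; (-7/4)·[L{t^5} = 5!/s^6 = 120/s^6].

F(s) = 6/(5*(s^2 - 36)) - 4/s - 210/s^6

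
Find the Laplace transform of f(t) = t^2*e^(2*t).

L{e^(2t)} = 1/(s - 2).
Then apply L{t^2·g(t)} = (-1)^2 d^2/ds^2[H(s)] with H(s) = 1/(s - 2):
differentiating 2 times and applying the sign gives 2/(s - 2)^3.

2/(s - 2)^3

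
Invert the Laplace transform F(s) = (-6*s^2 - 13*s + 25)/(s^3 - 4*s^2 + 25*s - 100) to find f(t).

f(t) = -3*exp(4*t) - 5*sin(5*t) - 3*cos(5*t)

Factor the denominator: s^3 - 4*s^2 + 25*s - 100 = (s - 4)*(s^2 + 25).
Partial fraction decomposition gives [-3/(s - 4)] + [-3*s/(s^2 + 25)] + [-25/(s^2 + 25)].
Invert each term: -3/(s - 4) ↔ -3e^(4t); -3·s/(s^2 + 25) ↔ -3cos(5t); -5·5/(s^2 + 25) ↔ -5sin(5t).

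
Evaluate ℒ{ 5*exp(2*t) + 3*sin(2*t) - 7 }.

Apply the Laplace transform termwise.
L{-7} = -7/s; (3)·[L{sin(2t)} = 2/(s^2 + 4)]; (5)·[L{e^(2t)} = 1/(s - 2)].

6/(s^2 + 4) + 5/(s - 2) - 7/s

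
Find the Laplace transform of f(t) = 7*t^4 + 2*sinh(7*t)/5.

14/(5*(s^2 - 49)) + 168/s^5

By linearity of the Laplace transform, transform each term separately.
(7)·[L{t^4} = 4!/s^5 = 24/s^5]; (2/5)·[L{sinh(7t)} = 7/(s^2 - 49)].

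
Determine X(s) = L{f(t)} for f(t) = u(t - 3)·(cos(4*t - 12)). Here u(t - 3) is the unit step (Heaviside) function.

X(s) = s*exp(-3*s)/(s^2 + 16)

By the second shifting theorem, L{u(t - c)·g(t - c)} = e^(-cs)·G(s) with c = 3 and G(s) = L{g(t)}.
L{cos(4t)} = s/(s^2 + 16).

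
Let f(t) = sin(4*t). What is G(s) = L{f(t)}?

G(s) = 4/(s^2 + 16)

L{sin(4t)} = 4/(s^2 + 16).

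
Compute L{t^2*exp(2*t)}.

L{e^(2t)} = 1/(s - 2).
Then apply L{t^2·g(t)} = (-1)^2 d^2/ds^2[G(s)] with G(s) = 1/(s - 2):
differentiating 2 times and applying the sign gives 2/(s - 2)^3.

2/(s - 2)^3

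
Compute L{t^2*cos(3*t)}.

2*s*(s^2 - 27)/(s^2 + 9)^3

L{cos(3t)} = s/(s^2 + 9).
Then apply L{t^2·g(t)} = (-1)^2 d^2/ds^2[G(s)] with G(s) = s/(s^2 + 9):
differentiating 2 times and applying the sign gives 2*s*(s^2 - 27)/(s^2 + 9)^3.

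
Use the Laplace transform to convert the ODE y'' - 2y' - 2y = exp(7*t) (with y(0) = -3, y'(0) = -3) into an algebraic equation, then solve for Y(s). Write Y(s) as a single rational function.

Y(s) = (-3*s^2 + 24*s - 20)/(s^3 - 9*s^2 + 12*s + 14)

Take the Laplace transform of both sides.
With L{y''} = s^2 Y - s·y(0) - y'(0) and L{y'} = sY - y(0), with y(0) = -3, y'(0) = -3: the LHS transforms to (s^2 - 2*s - 2)Y - (-3*s + 3).
The right side is L{exp(7*t)} = 1/(s - 7).
So (s^2 - 2*s - 2)Y = 1/(s - 7) + (-3*s + 3).
Isolate Y and clear denominators.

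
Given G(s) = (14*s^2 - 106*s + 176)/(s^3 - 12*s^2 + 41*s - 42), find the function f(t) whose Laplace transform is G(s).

Factor the denominator: s^3 - 12*s^2 + 41*s - 42 = (s - 7)*(s - 3)*(s - 2).
Partial fraction decomposition gives [4/(s - 2)] + [4/(s - 3)] + [6/(s - 7)].
Invert each term: 4/(s - 2) ↔ 4e^(2t); 4/(s - 3) ↔ 4e^(3t); 6/(s - 7) ↔ 6e^(7t).

f(t) = 6*exp(7*t) + 4*exp(3*t) + 4*exp(2*t)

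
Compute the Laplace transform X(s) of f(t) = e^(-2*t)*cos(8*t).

X(s) = (s + 2)/((s + 2)^2 + 64)

L{cos(8t)} = s/(s^2 + 64).
By the first shifting theorem, multiplying by e^(-2t) replaces s with s + 2.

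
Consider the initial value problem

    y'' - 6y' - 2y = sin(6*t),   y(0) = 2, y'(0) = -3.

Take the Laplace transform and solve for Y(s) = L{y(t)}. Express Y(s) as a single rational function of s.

Transform both sides with L{·}.
The derivative rules (L{y''} = s^2 Y - s·y(0) - y'(0) and L{y'} = sY - y(0), with y(0) = 2, y'(0) = -3) turn the left side into (s^2 - 6*s - 2)Y - (2*s - 15).
The right side is L{sin(6*t)} = 6/(s^2 + 36).
So (s^2 - 6*s - 2)Y = 6/(s^2 + 36) + (2*s - 15).
Isolate Y and clear denominators.

Y(s) = (2*s^3 - 15*s^2 + 72*s - 534)/(s^4 - 6*s^3 + 34*s^2 - 216*s - 72)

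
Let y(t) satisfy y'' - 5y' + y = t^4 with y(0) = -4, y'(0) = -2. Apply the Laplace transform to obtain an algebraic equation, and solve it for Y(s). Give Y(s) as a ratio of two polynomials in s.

Apply the Laplace transform to the equation.
With L{y''} = s^2 Y - s·y(0) - y'(0) and L{y'} = sY - y(0), with y(0) = -4, y'(0) = -2: the LHS transforms to (s^2 - 5*s + 1)Y - (-4*s + 18).
The right side is L{t^4} = 24/s^5.
So (s^2 - 5*s + 1)Y = 24/s^5 + (-4*s + 18).
Solve for Y(s) and write it as one ratio of polynomials.

Y(s) = (-4*s^6 + 18*s^5 + 24)/(s^7 - 5*s^6 + s^5)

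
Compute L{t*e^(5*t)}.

L{e^(5t)} = 1/(s - 5).
Then apply L{t·g(t)} = -d/ds[H(s)] with H(s) = 1/(s - 5):
differentiating 1 time and applying the sign gives (s - 5)^(-2).

(s - 5)^(-2)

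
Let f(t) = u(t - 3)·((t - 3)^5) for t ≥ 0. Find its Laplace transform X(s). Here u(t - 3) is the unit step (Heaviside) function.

X(s) = 120*exp(-3*s)/s^6

By the second shifting theorem, L{u(t - c)·g(t - c)} = e^(-cs)·G(s) with c = 3 and G(s) = L{g(t)}.
L{t^5} = 5!/s^6 = 120/s^6.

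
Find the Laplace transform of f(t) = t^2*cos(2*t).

L{cos(2t)} = s/(s^2 + 4).
Then apply L{t^2·g(t)} = (-1)^2 d^2/ds^2[G(s)] with G(s) = s/(s^2 + 4):
differentiating 2 times and applying the sign gives 2*s*(s^2 - 12)/(s^2 + 4)^3.

2*s*(s^2 - 12)/(s^2 + 4)^3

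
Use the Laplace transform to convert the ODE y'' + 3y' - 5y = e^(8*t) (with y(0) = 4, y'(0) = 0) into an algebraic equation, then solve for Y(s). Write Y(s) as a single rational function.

Y(s) = (4*s^2 - 20*s - 95)/(s^3 - 5*s^2 - 29*s + 40)

Apply the Laplace transform to the equation.
The derivative rules (L{y''} = s^2 Y - s·y(0) - y'(0) and L{y'} = sY - y(0), with y(0) = 4, y'(0) = 0) turn the left side into (s^2 + 3*s - 5)Y - (4*s + 12).
The right side is L{e^(8*t)} = 1/(s - 8).
So (s^2 + 3*s - 5)Y = 1/(s - 8) + (4*s + 12).
Solve for Y(s) and write it as one ratio of polynomials.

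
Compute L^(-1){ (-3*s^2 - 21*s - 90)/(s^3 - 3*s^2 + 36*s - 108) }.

Factor the denominator: s^3 - 3*s^2 + 36*s - 108 = (s - 3)*(s^2 + 36).
Partial fraction decomposition gives [-4/(s - 3)] + [s/(s^2 + 36)] + [-18/(s^2 + 36)].
Invert each term: -4/(s - 3) ↔ -4e^(3t); 1·s/(s^2 + 36) ↔ cos(6t); -3·6/(s^2 + 36) ↔ -3sin(6t).

-4*exp(3*t) - 3*sin(6*t) + cos(6*t)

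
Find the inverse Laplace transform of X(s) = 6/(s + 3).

Since L{e^(-3t)} = 1/(s + 3), the inverse is e^(-3*t), scaled by 6.

6*exp(-3*t)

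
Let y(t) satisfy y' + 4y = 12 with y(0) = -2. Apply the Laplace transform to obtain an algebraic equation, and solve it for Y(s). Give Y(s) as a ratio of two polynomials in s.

Take the Laplace transform of both sides.
Using L{y'} = sY - y(0) = sY - (-2), the left side becomes (s + 4)Y - (-2).
The right side is L{12} = 12/s.
So (s + 4)Y = 12/s + (-2).
Divide through and combine into a single rational function.

Y(s) = (-2*s + 12)/(s^2 + 4*s)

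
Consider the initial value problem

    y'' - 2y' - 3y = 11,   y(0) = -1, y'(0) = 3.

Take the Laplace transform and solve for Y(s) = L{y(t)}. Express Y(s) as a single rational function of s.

Apply the Laplace transform to the equation.
With L{y''} = s^2 Y - s·y(0) - y'(0) and L{y'} = sY - y(0), with y(0) = -1, y'(0) = 3: the LHS transforms to (s^2 - 2*s - 3)Y - (-s + 5).
The right side is L{11} = 11/s.
So (s^2 - 2*s - 3)Y = 11/s + (-s + 5).
Solve for Y(s) and write it as one ratio of polynomials.

Y(s) = (-s^2 + 5*s + 11)/(s^3 - 2*s^2 - 3*s)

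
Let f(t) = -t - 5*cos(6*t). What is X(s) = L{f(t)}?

By linearity of the Laplace transform, transform each term separately.
(-5)·[L{cos(6t)} = s/(s^2 + 36)]; (-1)·[L{t} = 1!/s^2 = 1/s^2].

X(s) = -5*s/(s^2 + 36) - 1/s^2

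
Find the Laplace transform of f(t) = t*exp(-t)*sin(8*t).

L{sin(8t)} = 8/(s^2 + 64).
Multiplying by e^(-t) shifts s → s + 1, so L{exp(-t)*sin(8*t)} = 8/((s + 1)^2 + 64).
Then apply L{t·g(t)} = -d/ds[G(s)] with G(s) = 8/((s + 1)^2 + 64):
differentiating 1 time and applying the sign gives 16*(s + 1)/(s^2 + 2*s + 65)^2.

16*(s + 1)/(s^2 + 2*s + 65)^2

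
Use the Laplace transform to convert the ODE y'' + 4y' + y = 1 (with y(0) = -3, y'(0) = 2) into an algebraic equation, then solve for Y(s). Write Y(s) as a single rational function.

Y(s) = (-3*s^2 - 10*s + 1)/(s^3 + 4*s^2 + s)

Transform both sides with L{·}.
Using L{y''} = s^2 Y - s·y(0) - y'(0) and L{y'} = sY - y(0), with y(0) = -3, y'(0) = 2, the left side becomes (s^2 + 4*s + 1)Y - (-3*s - 10).
The right side is L{1} = 1/s.
So (s^2 + 4*s + 1)Y = 1/s + (-3*s - 10).
Divide through and combine into a single rational function.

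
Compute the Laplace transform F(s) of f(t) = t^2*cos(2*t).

L{cos(2t)} = s/(s^2 + 4).
Then apply L{t^2·g(t)} = (-1)^2 d^2/ds^2[G(s)] with G(s) = s/(s^2 + 4):
differentiating 2 times and applying the sign gives 2*s*(s^2 - 12)/(s^2 + 4)^3.

F(s) = 2*s*(s^2 - 12)/(s^2 + 4)^3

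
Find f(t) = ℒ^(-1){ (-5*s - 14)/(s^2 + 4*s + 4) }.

Factor the denominator: s^2 + 4*s + 4 = (s + 2)^2.
Partial fraction decomposition gives [-5/(s + 2)] + [-4/(s + 2)^2].
Invert each term: -5/(s + 2) ↔ -5e^(-2t); -4/(s + 2)^2 ↔ -4t·e^(-2t).

f(t) = -4*t*exp(-2*t) - 5*exp(-2*t)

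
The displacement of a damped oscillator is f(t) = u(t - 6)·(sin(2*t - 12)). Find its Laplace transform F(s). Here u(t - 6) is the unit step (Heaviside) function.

By the second shifting theorem, L{u(t - c)·g(t - c)} = e^(-cs)·G(s) with c = 6 and G(s) = L{g(t)}.
L{sin(2t)} = 2/(s^2 + 4).

F(s) = 2*exp(-6*s)/(s^2 + 4)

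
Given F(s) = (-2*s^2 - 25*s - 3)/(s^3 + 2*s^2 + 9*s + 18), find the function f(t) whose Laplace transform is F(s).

f(t) = -5*sin(3*t) - 5*cos(3*t) + 3*exp(-2*t)

Factor the denominator: s^3 + 2*s^2 + 9*s + 18 = (s + 2)*(s^2 + 9).
Partial fraction decomposition gives [3/(s + 2)] + [-5*s/(s^2 + 9)] + [-15/(s^2 + 9)].
Invert each term: 3/(s + 2) ↔ 3e^(-2t); -5·s/(s^2 + 9) ↔ -5cos(3t); -5·3/(s^2 + 9) ↔ -5sin(3t).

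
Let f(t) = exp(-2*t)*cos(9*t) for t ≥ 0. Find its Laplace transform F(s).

F(s) = (s + 2)/((s + 2)^2 + 81)

L{cos(9t)} = s/(s^2 + 81).
By the first shifting theorem, multiplying by e^(-2t) replaces s with s + 2.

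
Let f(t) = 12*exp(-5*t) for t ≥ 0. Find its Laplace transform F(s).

L{12} = 12/s.
By the first shifting theorem, multiplying by e^(-5t) replaces s with s + 5.

F(s) = 12/(s + 5)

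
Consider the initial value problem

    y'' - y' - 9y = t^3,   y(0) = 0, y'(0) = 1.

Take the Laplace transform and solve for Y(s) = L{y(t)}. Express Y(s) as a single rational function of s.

Y(s) = (s^4 + 6)/(s^6 - s^5 - 9*s^4)

Laplace-transform each side.
The derivative rules (L{y''} = s^2 Y - s·y(0) - y'(0) and L{y'} = sY - y(0), with y(0) = 0, y'(0) = 1) turn the left side into (s^2 - s - 9)Y - (1).
The right side is L{t^3} = 6/s^4.
So (s^2 - s - 9)Y = 6/s^4 + (1).
Isolate Y and clear denominators.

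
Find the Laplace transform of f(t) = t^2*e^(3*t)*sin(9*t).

54*(s^2 - 6*s - 18)/(s^2 - 6*s + 90)^3

L{sin(9t)} = 9/(s^2 + 81).
Multiplying by e^(3t) shifts s → s - 3, so L{e^(3*t)*sin(9*t)} = 9/((s - 3)^2 + 81).
Then apply L{t^2·g(t)} = (-1)^2 d^2/ds^2[G(s)] with G(s) = 9/((s - 3)^2 + 81):
differentiating 2 times and applying the sign gives 54*(s^2 - 6*s - 18)/(s^2 - 6*s + 90)^3.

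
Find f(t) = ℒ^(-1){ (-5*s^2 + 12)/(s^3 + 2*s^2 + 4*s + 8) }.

f(t) = 4*sin(2*t) - 4*cos(2*t) - exp(-2*t)

Factor the denominator: s^3 + 2*s^2 + 4*s + 8 = (s + 2)*(s^2 + 4).
Partial fraction decomposition gives [-1/(s + 2)] + [-4*s/(s^2 + 4)] + [8/(s^2 + 4)].
Invert each term: -1/(s + 2) ↔ -e^(-2t); -4·s/(s^2 + 4) ↔ -4cos(2t); 4·2/(s^2 + 4) ↔ 4sin(2t).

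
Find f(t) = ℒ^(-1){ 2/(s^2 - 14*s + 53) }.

f(t) = exp(7*t)*sin(2*t)

Rewrite the denominator: s^2 - 14*s + 53 = (s - 7)^2 + 4.
The form in (s - 7) signals a first-shifting-theorem factor e^(7t).
Since L{sin(2t)} = 2/(s^2 + 4), the inverse is exp(7*t)*sin(2*t).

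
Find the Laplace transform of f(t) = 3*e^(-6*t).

L{3} = 3/s.
By the first shifting theorem, multiplying by e^(-6t) replaces s with s + 6.

3/(s + 6)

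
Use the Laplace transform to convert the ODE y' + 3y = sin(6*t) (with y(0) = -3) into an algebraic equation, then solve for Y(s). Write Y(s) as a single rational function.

Y(s) = (-3*s^2 - 102)/(s^3 + 3*s^2 + 36*s + 108)

Transform both sides with L{·}.
Using L{y'} = sY - y(0) = sY - (-3), the left side becomes (s + 3)Y - (-3).
The right side is L{sin(6*t)} = 6/(s^2 + 36).
So (s + 3)Y = 6/(s^2 + 36) + (-3).
Solve for Y(s) and write it as one ratio of polynomials.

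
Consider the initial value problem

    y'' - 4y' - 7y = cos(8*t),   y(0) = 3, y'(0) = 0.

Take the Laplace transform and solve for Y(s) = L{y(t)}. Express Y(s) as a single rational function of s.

Y(s) = (3*s^3 - 12*s^2 + 193*s - 768)/(s^4 - 4*s^3 + 57*s^2 - 256*s - 448)

Transform both sides with L{·}.
With L{y''} = s^2 Y - s·y(0) - y'(0) and L{y'} = sY - y(0), with y(0) = 3, y'(0) = 0: the LHS transforms to (s^2 - 4*s - 7)Y - (3*s - 12).
The right side is L{cos(8*t)} = s/(s^2 + 64).
So (s^2 - 4*s - 7)Y = s/(s^2 + 64) + (3*s - 12).
Divide through and combine into a single rational function.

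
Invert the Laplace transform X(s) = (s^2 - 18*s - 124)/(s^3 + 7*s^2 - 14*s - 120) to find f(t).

f(t) = -2*exp(4*t) + exp(-5*t) + 2*exp(-6*t)

Factor the denominator: s^3 + 7*s^2 - 14*s - 120 = (s - 4)*(s + 5)*(s + 6).
Partial fraction decomposition gives [-2/(s - 4)] + [2/(s + 6)] + [1/(s + 5)].
Invert each term: -2/(s - 4) ↔ -2e^(4t); 2/(s + 6) ↔ 2e^(-6t); 1/(s + 5) ↔ e^(-5t).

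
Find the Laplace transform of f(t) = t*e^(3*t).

(s - 3)^(-2)

L{e^(3t)} = 1/(s - 3).
Then apply L{t·g(t)} = -d/ds[G(s)] with G(s) = 1/(s - 3):
differentiating 1 time and applying the sign gives (s - 3)^(-2).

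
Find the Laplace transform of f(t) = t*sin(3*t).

L{sin(3t)} = 3/(s^2 + 9).
Then apply L{t·g(t)} = -d/ds[G(s)] with G(s) = 3/(s^2 + 9):
differentiating 1 time and applying the sign gives 6*s/(s^2 + 9)^2.

6*s/(s^2 + 9)^2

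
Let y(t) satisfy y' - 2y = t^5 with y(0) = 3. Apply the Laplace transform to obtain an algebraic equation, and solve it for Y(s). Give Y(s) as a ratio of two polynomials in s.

Y(s) = (3*s^6 + 120)/(s^7 - 2*s^6)

Apply the Laplace transform to the equation.
With L{y'} = sY - y(0) = sY - 3: the LHS transforms to (s - 2)Y - (3).
The right side is L{t^5} = 120/s^6.
So (s - 2)Y = 120/s^6 + (3).
Divide through and combine into a single rational function.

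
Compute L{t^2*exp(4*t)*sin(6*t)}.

L{sin(6t)} = 6/(s^2 + 36).
Multiplying by e^(4t) shifts s → s - 4, so L{exp(4*t)*sin(6*t)} = 6/((s - 4)^2 + 36).
Then apply L{t^2·g(t)} = (-1)^2 d^2/ds^2[G(s)] with G(s) = 6/((s - 4)^2 + 36):
differentiating 2 times and applying the sign gives 36*(s^2 - 8*s + 4)/(s^2 - 8*s + 52)^3.

36*(s^2 - 8*s + 4)/(s^2 - 8*s + 52)^3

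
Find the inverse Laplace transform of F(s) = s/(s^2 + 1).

Since L{cos(t)} = s/(s^2 + 1), the inverse is cos(t).

cos(t)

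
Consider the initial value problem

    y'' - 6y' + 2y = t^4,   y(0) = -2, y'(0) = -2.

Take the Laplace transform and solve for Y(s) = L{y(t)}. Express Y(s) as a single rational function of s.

Y(s) = (-2*s^6 + 10*s^5 + 24)/(s^7 - 6*s^6 + 2*s^5)

Take the Laplace transform of both sides.
The derivative rules (L{y''} = s^2 Y - s·y(0) - y'(0) and L{y'} = sY - y(0), with y(0) = -2, y'(0) = -2) turn the left side into (s^2 - 6*s + 2)Y - (-2*s + 10).
The right side is L{t^4} = 24/s^5.
So (s^2 - 6*s + 2)Y = 24/s^5 + (-2*s + 10).
Divide through and combine into a single rational function.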